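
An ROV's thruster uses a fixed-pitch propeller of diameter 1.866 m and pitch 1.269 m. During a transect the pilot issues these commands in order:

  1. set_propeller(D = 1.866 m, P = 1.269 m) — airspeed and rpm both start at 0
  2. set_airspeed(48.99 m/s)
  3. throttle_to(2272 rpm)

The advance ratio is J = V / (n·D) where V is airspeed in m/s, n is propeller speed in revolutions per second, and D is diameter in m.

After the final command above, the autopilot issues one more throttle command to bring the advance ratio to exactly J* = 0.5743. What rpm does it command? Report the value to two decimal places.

set_propeller: D = 1.866 m, P = 1.269 m (p = P/D = 0.680064); state ← (V=0, rpm=0)
set_airspeed(48.99): V ← 48.99 m/s
throttle_to(2272): rpm ← 2272
final state: V = 48.99 m/s, rpm = 2272 → n = rpm/60 = 37.866667 rev/s
target J* = 0.5743; solve J* = V/(n·D) for n: n = V/(J*·D) = 48.99/(0.5743 × 1.866) = 45.714817 rev/s
rpm = 60·n = 2742.889008

rpm = 2742.89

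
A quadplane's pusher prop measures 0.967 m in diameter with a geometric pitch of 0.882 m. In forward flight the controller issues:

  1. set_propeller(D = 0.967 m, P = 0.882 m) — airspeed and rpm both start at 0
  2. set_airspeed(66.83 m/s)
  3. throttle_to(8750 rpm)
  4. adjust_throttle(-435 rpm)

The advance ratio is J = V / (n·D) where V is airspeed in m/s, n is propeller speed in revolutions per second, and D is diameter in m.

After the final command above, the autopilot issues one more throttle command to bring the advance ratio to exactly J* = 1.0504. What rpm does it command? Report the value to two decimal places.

rpm = 3947.68

set_propeller: D = 0.967 m, P = 0.882 m (p = P/D = 0.912099); state ← (V=0, rpm=0)
set_airspeed(66.83): V ← 66.83 m/s
throttle_to(8750): rpm ← 8750
adjust_throttle(-435): rpm ← 8750 -435 = 8315
final state: V = 66.83 m/s, rpm = 8315 → n = rpm/60 = 138.583333 rev/s
target J* = 1.0504; solve J* = V/(n·D) for n: n = V/(J*·D) = 66.83/(1.0504 × 0.967) = 65.794603 rev/s
rpm = 60·n = 3947.676209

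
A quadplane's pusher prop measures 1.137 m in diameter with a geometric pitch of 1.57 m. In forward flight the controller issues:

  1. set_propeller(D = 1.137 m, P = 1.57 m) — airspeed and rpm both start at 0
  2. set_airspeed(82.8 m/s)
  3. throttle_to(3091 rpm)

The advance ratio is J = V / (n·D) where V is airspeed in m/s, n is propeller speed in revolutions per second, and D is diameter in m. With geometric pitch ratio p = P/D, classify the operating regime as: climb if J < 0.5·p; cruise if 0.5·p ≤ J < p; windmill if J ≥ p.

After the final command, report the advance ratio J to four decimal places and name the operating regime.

set_propeller: D = 1.137 m, P = 1.57 m (p = P/D = 1.380827); state ← (V=0, rpm=0)
set_airspeed(82.8): V ← 82.8 m/s
throttle_to(3091): rpm ← 3091
final state: V = 82.8 m/s, rpm = 3091 → n = rpm/60 = 51.516667 rev/s
J = V / (n·D) = 82.8 / (51.516667 × 1.137) = 1.413586
regime bands: climb J<0.6904 | cruise [0.6904, 1.3808) | windmill J≥1.3808
J = 1.4136 → windmill

J = 1.4136, regime = windmill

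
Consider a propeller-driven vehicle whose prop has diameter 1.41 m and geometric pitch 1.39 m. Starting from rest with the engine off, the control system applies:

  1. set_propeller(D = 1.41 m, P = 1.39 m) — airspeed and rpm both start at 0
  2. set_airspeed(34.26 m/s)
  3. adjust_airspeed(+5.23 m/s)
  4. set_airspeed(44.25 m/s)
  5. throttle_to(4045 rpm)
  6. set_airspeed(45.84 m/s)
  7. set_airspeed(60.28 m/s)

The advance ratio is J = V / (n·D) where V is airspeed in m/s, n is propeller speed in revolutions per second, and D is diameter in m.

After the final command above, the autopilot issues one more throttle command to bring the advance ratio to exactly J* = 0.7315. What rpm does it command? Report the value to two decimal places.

set_propeller: D = 1.41 m, P = 1.39 m (p = P/D = 0.985816); state ← (V=0, rpm=0)
set_airspeed(34.26): V ← 34.26 m/s
adjust_airspeed(+5.23): V ← 34.26 +5.23 = 39.49 m/s
set_airspeed(44.25): V ← 44.25 m/s
throttle_to(4045): rpm ← 4045
set_airspeed(45.84): V ← 45.84 m/s
set_airspeed(60.28): V ← 60.28 m/s
final state: V = 60.28 m/s, rpm = 4045 → n = rpm/60 = 67.416667 rev/s
target J* = 0.7315; solve J* = V/(n·D) for n: n = V/(J*·D) = 60.28/(0.7315 × 1.41) = 58.443982 rev/s
rpm = 60·n = 3506.638938

rpm = 3506.64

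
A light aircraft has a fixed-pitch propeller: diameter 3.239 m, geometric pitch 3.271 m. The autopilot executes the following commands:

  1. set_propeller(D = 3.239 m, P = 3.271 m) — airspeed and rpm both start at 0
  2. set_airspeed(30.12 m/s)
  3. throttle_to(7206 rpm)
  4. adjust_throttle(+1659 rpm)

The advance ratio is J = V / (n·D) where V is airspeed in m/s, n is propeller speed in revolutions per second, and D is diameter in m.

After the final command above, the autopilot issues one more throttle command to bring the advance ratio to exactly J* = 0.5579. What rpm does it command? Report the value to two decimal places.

set_propeller: D = 3.239 m, P = 3.271 m (p = P/D = 1.009880); state ← (V=0, rpm=0)
set_airspeed(30.12): V ← 30.12 m/s
throttle_to(7206): rpm ← 7206
adjust_throttle(+1659): rpm ← 7206 +1659 = 8865
final state: V = 30.12 m/s, rpm = 8865 → n = rpm/60 = 147.750000 rev/s
target J* = 0.5579; solve J* = V/(n·D) for n: n = V/(J*·D) = 30.12/(0.5579 × 3.239) = 16.668160 rev/s
rpm = 60·n = 1000.089594

rpm = 1000.09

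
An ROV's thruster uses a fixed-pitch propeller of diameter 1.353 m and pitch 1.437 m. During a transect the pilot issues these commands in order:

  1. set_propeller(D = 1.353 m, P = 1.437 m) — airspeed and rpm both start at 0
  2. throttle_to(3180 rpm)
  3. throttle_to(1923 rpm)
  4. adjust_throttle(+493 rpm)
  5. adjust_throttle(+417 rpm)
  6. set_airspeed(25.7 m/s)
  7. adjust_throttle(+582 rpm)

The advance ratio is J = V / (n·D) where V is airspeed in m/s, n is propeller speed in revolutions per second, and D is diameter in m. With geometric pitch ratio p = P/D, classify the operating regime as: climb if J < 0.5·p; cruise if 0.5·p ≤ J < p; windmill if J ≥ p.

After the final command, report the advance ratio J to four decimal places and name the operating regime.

J = 0.3337, regime = climb

set_propeller: D = 1.353 m, P = 1.437 m (p = P/D = 1.062084); state ← (V=0, rpm=0)
throttle_to(3180): rpm ← 3180
throttle_to(1923): rpm ← 1923
adjust_throttle(+493): rpm ← 1923 +493 = 2416
adjust_throttle(+417): rpm ← 2416 +417 = 2833
set_airspeed(25.7): V ← 25.7 m/s
adjust_throttle(+582): rpm ← 2833 +582 = 3415
final state: V = 25.7 m/s, rpm = 3415 → n = rpm/60 = 56.916667 rev/s
J = V / (n·D) = 25.7 / (56.916667 × 1.353) = 0.333730
regime bands: climb J<0.5310 | cruise [0.5310, 1.0621) | windmill J≥1.0621
J = 0.3337 → climb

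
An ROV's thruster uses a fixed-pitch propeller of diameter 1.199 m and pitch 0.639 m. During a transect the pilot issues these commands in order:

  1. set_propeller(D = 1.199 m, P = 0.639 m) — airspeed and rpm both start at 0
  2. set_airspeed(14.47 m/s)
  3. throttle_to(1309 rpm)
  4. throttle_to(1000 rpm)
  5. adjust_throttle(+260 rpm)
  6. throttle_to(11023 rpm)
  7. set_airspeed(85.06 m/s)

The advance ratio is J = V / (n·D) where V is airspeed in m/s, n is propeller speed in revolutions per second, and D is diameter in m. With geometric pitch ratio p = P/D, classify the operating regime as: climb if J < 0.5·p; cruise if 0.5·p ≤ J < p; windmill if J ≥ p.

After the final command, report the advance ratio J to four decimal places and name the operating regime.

J = 0.3862, regime = cruise

set_propeller: D = 1.199 m, P = 0.639 m (p = P/D = 0.532944); state ← (V=0, rpm=0)
set_airspeed(14.47): V ← 14.47 m/s
throttle_to(1309): rpm ← 1309
throttle_to(1000): rpm ← 1000
adjust_throttle(+260): rpm ← 1000 +260 = 1260
throttle_to(11023): rpm ← 11023
set_airspeed(85.06): V ← 85.06 m/s
final state: V = 85.06 m/s, rpm = 11023 → n = rpm/60 = 183.716667 rev/s
J = V / (n·D) = 85.06 / (183.716667 × 1.199) = 0.386151
regime bands: climb J<0.2665 | cruise [0.2665, 0.5329) | windmill J≥0.5329
J = 0.3862 → cruise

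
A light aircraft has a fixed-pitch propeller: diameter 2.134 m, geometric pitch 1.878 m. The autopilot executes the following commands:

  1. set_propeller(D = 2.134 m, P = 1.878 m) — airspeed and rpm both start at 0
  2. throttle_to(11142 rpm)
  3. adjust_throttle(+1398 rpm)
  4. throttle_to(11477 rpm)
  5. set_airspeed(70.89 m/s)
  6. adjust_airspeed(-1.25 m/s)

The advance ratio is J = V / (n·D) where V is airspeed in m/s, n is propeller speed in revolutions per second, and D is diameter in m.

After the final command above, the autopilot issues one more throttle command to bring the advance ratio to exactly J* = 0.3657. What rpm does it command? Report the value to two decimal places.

rpm = 5354.15

set_propeller: D = 2.134 m, P = 1.878 m (p = P/D = 0.880037); state ← (V=0, rpm=0)
throttle_to(11142): rpm ← 11142
adjust_throttle(+1398): rpm ← 11142 +1398 = 12540
throttle_to(11477): rpm ← 11477
set_airspeed(70.89): V ← 70.89 m/s
adjust_airspeed(-1.25): V ← 70.89 -1.25 = 69.64 m/s
final state: V = 69.64 m/s, rpm = 11477 → n = rpm/60 = 191.283333 rev/s
target J* = 0.3657; solve J* = V/(n·D) for n: n = V/(J*·D) = 69.64/(0.3657 × 2.134) = 89.235855 rev/s
rpm = 60·n = 5354.151274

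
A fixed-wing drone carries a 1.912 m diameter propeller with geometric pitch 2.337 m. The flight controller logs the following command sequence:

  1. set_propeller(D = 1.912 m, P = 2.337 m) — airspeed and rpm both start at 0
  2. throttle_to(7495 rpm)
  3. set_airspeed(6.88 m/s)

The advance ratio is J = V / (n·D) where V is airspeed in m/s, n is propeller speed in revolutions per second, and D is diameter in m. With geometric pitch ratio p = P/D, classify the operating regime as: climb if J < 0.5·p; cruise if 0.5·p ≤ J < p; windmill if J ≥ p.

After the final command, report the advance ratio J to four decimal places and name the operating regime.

J = 0.0288, regime = climb

set_propeller: D = 1.912 m, P = 2.337 m (p = P/D = 1.222280); state ← (V=0, rpm=0)
throttle_to(7495): rpm ← 7495
set_airspeed(6.88): V ← 6.88 m/s
final state: V = 6.88 m/s, rpm = 7495 → n = rpm/60 = 124.916667 rev/s
J = V / (n·D) = 6.88 / (124.916667 × 1.912) = 0.028806
regime bands: climb J<0.6111 | cruise [0.6111, 1.2223) | windmill J≥1.2223
J = 0.0288 → climb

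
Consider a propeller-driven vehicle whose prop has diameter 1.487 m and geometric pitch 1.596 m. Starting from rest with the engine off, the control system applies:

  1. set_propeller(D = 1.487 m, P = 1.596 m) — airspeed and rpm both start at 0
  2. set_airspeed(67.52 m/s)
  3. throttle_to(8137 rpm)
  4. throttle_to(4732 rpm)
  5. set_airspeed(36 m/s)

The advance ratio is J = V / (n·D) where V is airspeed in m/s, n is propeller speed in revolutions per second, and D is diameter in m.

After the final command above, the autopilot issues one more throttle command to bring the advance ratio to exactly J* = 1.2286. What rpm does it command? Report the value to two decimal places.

set_propeller: D = 1.487 m, P = 1.596 m (p = P/D = 1.073302); state ← (V=0, rpm=0)
set_airspeed(67.52): V ← 67.52 m/s
throttle_to(8137): rpm ← 8137
throttle_to(4732): rpm ← 4732
set_airspeed(36): V ← 36 m/s
final state: V = 36 m/s, rpm = 4732 → n = rpm/60 = 78.866667 rev/s
target J* = 1.2286; solve J* = V/(n·D) for n: n = V/(J*·D) = 36/(1.2286 × 1.487) = 19.705208 rev/s
rpm = 60·n = 1182.312474

rpm = 1182.31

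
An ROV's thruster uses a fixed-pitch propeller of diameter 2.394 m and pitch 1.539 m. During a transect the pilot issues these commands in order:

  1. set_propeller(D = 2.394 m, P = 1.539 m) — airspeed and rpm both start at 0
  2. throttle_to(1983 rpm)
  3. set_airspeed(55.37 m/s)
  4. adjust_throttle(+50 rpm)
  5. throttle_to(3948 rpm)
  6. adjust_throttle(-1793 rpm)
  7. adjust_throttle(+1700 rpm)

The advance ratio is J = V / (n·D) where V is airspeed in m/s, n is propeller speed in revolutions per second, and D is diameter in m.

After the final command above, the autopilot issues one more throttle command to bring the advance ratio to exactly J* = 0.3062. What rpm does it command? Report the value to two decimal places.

rpm = 4532.07

set_propeller: D = 2.394 m, P = 1.539 m (p = P/D = 0.642857); state ← (V=0, rpm=0)
throttle_to(1983): rpm ← 1983
set_airspeed(55.37): V ← 55.37 m/s
adjust_throttle(+50): rpm ← 1983 +50 = 2033
throttle_to(3948): rpm ← 3948
adjust_throttle(-1793): rpm ← 3948 -1793 = 2155
adjust_throttle(+1700): rpm ← 2155 +1700 = 3855
final state: V = 55.37 m/s, rpm = 3855 → n = rpm/60 = 64.250000 rev/s
target J* = 0.3062; solve J* = V/(n·D) for n: n = V/(J*·D) = 55.37/(0.3062 × 2.394) = 75.534471 rev/s
rpm = 60·n = 4532.068250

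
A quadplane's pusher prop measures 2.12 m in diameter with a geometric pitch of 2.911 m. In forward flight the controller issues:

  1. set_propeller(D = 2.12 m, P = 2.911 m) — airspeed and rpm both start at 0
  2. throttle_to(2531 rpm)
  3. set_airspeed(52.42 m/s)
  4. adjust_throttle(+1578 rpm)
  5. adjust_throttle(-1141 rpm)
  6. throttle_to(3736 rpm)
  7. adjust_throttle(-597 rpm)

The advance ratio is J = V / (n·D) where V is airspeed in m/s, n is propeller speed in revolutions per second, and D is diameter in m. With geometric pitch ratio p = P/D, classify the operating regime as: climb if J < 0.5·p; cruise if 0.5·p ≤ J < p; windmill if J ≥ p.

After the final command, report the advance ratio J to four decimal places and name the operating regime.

set_propeller: D = 2.12 m, P = 2.911 m (p = P/D = 1.373113); state ← (V=0, rpm=0)
throttle_to(2531): rpm ← 2531
set_airspeed(52.42): V ← 52.42 m/s
adjust_throttle(+1578): rpm ← 2531 +1578 = 4109
adjust_throttle(-1141): rpm ← 4109 -1141 = 2968
throttle_to(3736): rpm ← 3736
adjust_throttle(-597): rpm ← 3736 -597 = 3139
final state: V = 52.42 m/s, rpm = 3139 → n = rpm/60 = 52.316667 rev/s
J = V / (n·D) = 52.42 / (52.316667 × 2.12) = 0.472630
regime bands: climb J<0.6866 | cruise [0.6866, 1.3731) | windmill J≥1.3731
J = 0.4726 → climb

J = 0.4726, regime = climb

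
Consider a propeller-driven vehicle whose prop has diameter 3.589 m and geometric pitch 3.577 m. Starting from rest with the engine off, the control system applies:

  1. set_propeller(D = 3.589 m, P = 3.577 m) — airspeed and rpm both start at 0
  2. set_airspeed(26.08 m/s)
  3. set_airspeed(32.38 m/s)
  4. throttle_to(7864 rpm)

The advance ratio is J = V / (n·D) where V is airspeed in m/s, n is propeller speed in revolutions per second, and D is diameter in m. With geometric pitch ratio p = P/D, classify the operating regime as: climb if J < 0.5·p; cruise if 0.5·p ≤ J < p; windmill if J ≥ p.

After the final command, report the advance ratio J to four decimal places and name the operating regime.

J = 0.0688, regime = climb

set_propeller: D = 3.589 m, P = 3.577 m (p = P/D = 0.996656); state ← (V=0, rpm=0)
set_airspeed(26.08): V ← 26.08 m/s
set_airspeed(32.38): V ← 32.38 m/s
throttle_to(7864): rpm ← 7864
final state: V = 32.38 m/s, rpm = 7864 → n = rpm/60 = 131.066667 rev/s
J = V / (n·D) = 32.38 / (131.066667 × 3.589) = 0.068835
regime bands: climb J<0.4983 | cruise [0.4983, 0.9967) | windmill J≥0.9967
J = 0.0688 → climb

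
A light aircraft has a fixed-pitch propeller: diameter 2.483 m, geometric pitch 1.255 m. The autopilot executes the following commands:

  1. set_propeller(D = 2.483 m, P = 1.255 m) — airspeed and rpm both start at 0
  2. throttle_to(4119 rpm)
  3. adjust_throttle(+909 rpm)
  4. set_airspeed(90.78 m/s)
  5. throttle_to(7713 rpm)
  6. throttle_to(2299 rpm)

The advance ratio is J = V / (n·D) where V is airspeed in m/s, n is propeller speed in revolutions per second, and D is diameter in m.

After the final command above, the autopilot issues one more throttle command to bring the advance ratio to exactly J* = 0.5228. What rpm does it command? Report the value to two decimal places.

rpm = 4195.94

set_propeller: D = 2.483 m, P = 1.255 m (p = P/D = 0.505437); state ← (V=0, rpm=0)
throttle_to(4119): rpm ← 4119
adjust_throttle(+909): rpm ← 4119 +909 = 5028
set_airspeed(90.78): V ← 90.78 m/s
throttle_to(7713): rpm ← 7713
throttle_to(2299): rpm ← 2299
final state: V = 90.78 m/s, rpm = 2299 → n = rpm/60 = 38.316667 rev/s
target J* = 0.5228; solve J* = V/(n·D) for n: n = V/(J*·D) = 90.78/(0.5228 × 2.483) = 69.932311 rev/s
rpm = 60·n = 4195.938657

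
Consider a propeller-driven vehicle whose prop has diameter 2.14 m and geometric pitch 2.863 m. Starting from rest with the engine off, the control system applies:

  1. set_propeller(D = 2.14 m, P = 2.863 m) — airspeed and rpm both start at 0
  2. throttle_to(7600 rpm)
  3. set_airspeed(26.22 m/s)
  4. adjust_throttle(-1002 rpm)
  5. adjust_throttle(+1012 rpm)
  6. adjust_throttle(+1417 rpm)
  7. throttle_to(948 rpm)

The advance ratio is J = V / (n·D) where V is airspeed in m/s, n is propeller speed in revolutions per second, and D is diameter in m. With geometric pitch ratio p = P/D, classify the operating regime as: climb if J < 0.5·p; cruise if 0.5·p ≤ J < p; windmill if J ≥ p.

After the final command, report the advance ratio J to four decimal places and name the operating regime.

J = 0.7755, regime = cruise

set_propeller: D = 2.14 m, P = 2.863 m (p = P/D = 1.337850); state ← (V=0, rpm=0)
throttle_to(7600): rpm ← 7600
set_airspeed(26.22): V ← 26.22 m/s
adjust_throttle(-1002): rpm ← 7600 -1002 = 6598
adjust_throttle(+1012): rpm ← 6598 +1012 = 7610
adjust_throttle(+1417): rpm ← 7610 +1417 = 9027
throttle_to(948): rpm ← 948
final state: V = 26.22 m/s, rpm = 948 → n = rpm/60 = 15.800000 rev/s
J = V / (n·D) = 26.22 / (15.800000 × 2.14) = 0.775464
regime bands: climb J<0.6689 | cruise [0.6689, 1.3379) | windmill J≥1.3379
J = 0.7755 → cruise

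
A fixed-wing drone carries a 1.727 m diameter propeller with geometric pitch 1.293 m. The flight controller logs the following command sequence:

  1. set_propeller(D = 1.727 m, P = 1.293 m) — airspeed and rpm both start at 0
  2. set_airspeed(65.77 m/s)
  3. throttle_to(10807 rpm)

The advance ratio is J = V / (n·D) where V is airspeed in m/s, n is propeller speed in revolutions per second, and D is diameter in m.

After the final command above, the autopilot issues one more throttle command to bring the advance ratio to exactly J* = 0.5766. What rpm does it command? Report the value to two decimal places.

set_propeller: D = 1.727 m, P = 1.293 m (p = P/D = 0.748697); state ← (V=0, rpm=0)
set_airspeed(65.77): V ← 65.77 m/s
throttle_to(10807): rpm ← 10807
final state: V = 65.77 m/s, rpm = 10807 → n = rpm/60 = 180.116667 rev/s
target J* = 0.5766; solve J* = V/(n·D) for n: n = V/(J*·D) = 65.77/(0.5766 × 1.727) = 66.048182 rev/s
rpm = 60·n = 3962.890904

rpm = 3962.89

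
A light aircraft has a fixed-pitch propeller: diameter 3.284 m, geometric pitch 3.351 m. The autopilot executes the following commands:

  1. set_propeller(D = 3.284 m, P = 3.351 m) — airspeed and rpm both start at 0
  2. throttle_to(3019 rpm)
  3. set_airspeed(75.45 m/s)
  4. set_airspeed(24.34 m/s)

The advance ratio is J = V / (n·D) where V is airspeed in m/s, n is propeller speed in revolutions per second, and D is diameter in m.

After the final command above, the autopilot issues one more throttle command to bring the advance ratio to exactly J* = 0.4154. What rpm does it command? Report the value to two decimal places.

rpm = 1070.54

set_propeller: D = 3.284 m, P = 3.351 m (p = P/D = 1.020402); state ← (V=0, rpm=0)
throttle_to(3019): rpm ← 3019
set_airspeed(75.45): V ← 75.45 m/s
set_airspeed(24.34): V ← 24.34 m/s
final state: V = 24.34 m/s, rpm = 3019 → n = rpm/60 = 50.316667 rev/s
target J* = 0.4154; solve J* = V/(n·D) for n: n = V/(J*·D) = 24.34/(0.4154 × 3.284) = 17.842304 rev/s
rpm = 60·n = 1070.538236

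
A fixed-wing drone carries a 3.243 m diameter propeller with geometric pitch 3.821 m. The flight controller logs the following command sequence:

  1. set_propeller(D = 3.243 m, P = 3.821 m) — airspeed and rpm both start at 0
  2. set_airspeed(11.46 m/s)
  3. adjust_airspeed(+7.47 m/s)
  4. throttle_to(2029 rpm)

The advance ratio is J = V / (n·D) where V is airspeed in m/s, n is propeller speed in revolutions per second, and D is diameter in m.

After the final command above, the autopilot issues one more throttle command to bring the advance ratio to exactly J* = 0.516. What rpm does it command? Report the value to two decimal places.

set_propeller: D = 3.243 m, P = 3.821 m (p = P/D = 1.178230); state ← (V=0, rpm=0)
set_airspeed(11.46): V ← 11.46 m/s
adjust_airspeed(+7.47): V ← 11.46 +7.47 = 18.93 m/s
throttle_to(2029): rpm ← 2029
final state: V = 18.93 m/s, rpm = 2029 → n = rpm/60 = 33.816667 rev/s
target J* = 0.516; solve J* = V/(n·D) for n: n = V/(J*·D) = 18.93/(0.516 × 3.243) = 11.312379 rev/s
rpm = 60·n = 678.742766

rpm = 678.74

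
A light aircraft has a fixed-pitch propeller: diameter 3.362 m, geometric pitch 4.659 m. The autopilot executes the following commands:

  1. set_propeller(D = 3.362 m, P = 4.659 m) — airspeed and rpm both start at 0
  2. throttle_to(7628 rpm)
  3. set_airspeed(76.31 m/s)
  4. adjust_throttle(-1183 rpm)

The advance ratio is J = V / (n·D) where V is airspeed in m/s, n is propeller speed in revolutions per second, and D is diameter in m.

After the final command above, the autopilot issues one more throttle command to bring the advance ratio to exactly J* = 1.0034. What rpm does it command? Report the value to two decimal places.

set_propeller: D = 3.362 m, P = 4.659 m (p = P/D = 1.385782); state ← (V=0, rpm=0)
throttle_to(7628): rpm ← 7628
set_airspeed(76.31): V ← 76.31 m/s
adjust_throttle(-1183): rpm ← 7628 -1183 = 6445
final state: V = 76.31 m/s, rpm = 6445 → n = rpm/60 = 107.416667 rev/s
target J* = 1.0034; solve J* = V/(n·D) for n: n = V/(J*·D) = 76.31/(1.0034 × 3.362) = 22.620888 rev/s
rpm = 60·n = 1357.253275

rpm = 1357.25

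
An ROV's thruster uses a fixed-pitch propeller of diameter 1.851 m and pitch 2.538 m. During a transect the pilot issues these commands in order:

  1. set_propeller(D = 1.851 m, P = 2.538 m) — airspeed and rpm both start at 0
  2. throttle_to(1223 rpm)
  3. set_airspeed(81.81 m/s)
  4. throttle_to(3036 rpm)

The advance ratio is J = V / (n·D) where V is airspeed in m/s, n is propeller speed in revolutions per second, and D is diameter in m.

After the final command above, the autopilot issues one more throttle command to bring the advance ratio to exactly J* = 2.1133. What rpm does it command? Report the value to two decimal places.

rpm = 1254.84

set_propeller: D = 1.851 m, P = 2.538 m (p = P/D = 1.371151); state ← (V=0, rpm=0)
throttle_to(1223): rpm ← 1223
set_airspeed(81.81): V ← 81.81 m/s
throttle_to(3036): rpm ← 3036
final state: V = 81.81 m/s, rpm = 3036 → n = rpm/60 = 50.600000 rev/s
target J* = 2.1133; solve J* = V/(n·D) for n: n = V/(J*·D) = 81.81/(2.1133 × 1.851) = 20.914083 rev/s
rpm = 60·n = 1254.844962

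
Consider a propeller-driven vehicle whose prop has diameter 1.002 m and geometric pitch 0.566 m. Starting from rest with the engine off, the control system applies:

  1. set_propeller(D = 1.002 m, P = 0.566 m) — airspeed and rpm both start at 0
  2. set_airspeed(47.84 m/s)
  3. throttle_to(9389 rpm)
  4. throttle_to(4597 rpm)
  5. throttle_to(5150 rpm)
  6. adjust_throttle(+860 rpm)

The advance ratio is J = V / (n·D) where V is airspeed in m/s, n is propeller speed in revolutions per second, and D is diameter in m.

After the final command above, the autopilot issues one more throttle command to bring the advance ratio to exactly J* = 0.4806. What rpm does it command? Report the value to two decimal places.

rpm = 5960.61

set_propeller: D = 1.002 m, P = 0.566 m (p = P/D = 0.564870); state ← (V=0, rpm=0)
set_airspeed(47.84): V ← 47.84 m/s
throttle_to(9389): rpm ← 9389
throttle_to(4597): rpm ← 4597
throttle_to(5150): rpm ← 5150
adjust_throttle(+860): rpm ← 5150 +860 = 6010
final state: V = 47.84 m/s, rpm = 6010 → n = rpm/60 = 100.166667 rev/s
target J* = 0.4806; solve J* = V/(n·D) for n: n = V/(J*·D) = 47.84/(0.4806 × 1.002) = 99.343552 rev/s
rpm = 60·n = 5960.613106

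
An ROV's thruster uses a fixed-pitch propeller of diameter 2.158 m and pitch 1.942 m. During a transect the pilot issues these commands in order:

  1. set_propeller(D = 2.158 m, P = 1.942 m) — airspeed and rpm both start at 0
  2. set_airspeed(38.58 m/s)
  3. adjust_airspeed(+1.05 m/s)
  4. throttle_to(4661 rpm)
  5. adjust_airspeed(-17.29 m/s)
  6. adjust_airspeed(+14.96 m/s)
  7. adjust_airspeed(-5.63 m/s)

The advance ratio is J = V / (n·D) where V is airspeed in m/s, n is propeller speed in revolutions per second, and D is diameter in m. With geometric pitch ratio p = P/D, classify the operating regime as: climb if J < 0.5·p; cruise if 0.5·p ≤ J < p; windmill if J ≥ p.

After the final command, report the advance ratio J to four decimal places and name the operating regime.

J = 0.1889, regime = climb

set_propeller: D = 2.158 m, P = 1.942 m (p = P/D = 0.899907); state ← (V=0, rpm=0)
set_airspeed(38.58): V ← 38.58 m/s
adjust_airspeed(+1.05): V ← 38.58 +1.05 = 39.63 m/s
throttle_to(4661): rpm ← 4661
adjust_airspeed(-17.29): V ← 39.63 -17.29 = 22.34 m/s
adjust_airspeed(+14.96): V ← 22.34 +14.96 = 37.3 m/s
adjust_airspeed(-5.63): V ← 37.3 -5.63 = 31.67 m/s
final state: V = 31.67 m/s, rpm = 4661 → n = rpm/60 = 77.683333 rev/s
J = V / (n·D) = 31.67 / (77.683333 × 2.158) = 0.188916
regime bands: climb J<0.4500 | cruise [0.4500, 0.8999) | windmill J≥0.8999
J = 0.1889 → climb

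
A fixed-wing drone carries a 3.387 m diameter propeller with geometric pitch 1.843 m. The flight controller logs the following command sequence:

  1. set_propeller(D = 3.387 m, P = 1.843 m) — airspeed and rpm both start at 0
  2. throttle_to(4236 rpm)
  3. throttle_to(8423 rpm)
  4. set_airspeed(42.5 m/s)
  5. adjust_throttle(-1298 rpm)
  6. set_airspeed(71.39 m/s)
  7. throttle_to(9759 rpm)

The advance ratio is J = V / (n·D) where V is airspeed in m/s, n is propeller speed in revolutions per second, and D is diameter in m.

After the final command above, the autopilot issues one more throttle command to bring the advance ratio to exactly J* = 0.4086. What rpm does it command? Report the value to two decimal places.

rpm = 3095.10

set_propeller: D = 3.387 m, P = 1.843 m (p = P/D = 0.544139); state ← (V=0, rpm=0)
throttle_to(4236): rpm ← 4236
throttle_to(8423): rpm ← 8423
set_airspeed(42.5): V ← 42.5 m/s
adjust_throttle(-1298): rpm ← 8423 -1298 = 7125
set_airspeed(71.39): V ← 71.39 m/s
throttle_to(9759): rpm ← 9759
final state: V = 71.39 m/s, rpm = 9759 → n = rpm/60 = 162.650000 rev/s
target J* = 0.4086; solve J* = V/(n·D) for n: n = V/(J*·D) = 71.39/(0.4086 × 3.387) = 51.585046 rev/s
rpm = 60·n = 3095.102766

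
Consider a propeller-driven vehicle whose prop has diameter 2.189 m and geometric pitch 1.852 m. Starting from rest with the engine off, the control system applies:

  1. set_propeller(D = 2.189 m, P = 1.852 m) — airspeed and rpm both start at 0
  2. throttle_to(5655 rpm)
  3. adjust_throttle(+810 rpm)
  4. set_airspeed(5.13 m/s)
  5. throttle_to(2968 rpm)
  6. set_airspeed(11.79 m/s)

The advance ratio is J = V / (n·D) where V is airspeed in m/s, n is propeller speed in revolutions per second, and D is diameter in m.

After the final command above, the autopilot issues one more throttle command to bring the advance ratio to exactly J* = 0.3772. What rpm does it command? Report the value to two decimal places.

set_propeller: D = 2.189 m, P = 1.852 m (p = P/D = 0.846048); state ← (V=0, rpm=0)
throttle_to(5655): rpm ← 5655
adjust_throttle(+810): rpm ← 5655 +810 = 6465
set_airspeed(5.13): V ← 5.13 m/s
throttle_to(2968): rpm ← 2968
set_airspeed(11.79): V ← 11.79 m/s
final state: V = 11.79 m/s, rpm = 2968 → n = rpm/60 = 49.466667 rev/s
target J* = 0.3772; solve J* = V/(n·D) for n: n = V/(J*·D) = 11.79/(0.3772 × 2.189) = 14.278953 rev/s
rpm = 60·n = 856.737171

rpm = 856.74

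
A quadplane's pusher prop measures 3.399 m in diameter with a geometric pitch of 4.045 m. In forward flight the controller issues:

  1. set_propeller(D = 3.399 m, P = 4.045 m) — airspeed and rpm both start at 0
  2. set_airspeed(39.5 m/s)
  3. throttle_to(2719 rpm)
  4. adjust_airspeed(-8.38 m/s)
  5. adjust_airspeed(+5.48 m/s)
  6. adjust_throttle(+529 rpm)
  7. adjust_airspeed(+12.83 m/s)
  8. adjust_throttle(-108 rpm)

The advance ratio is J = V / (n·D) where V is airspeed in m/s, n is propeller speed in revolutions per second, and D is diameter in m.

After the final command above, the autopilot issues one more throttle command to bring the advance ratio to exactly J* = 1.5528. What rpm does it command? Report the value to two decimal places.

rpm = 561.92

set_propeller: D = 3.399 m, P = 4.045 m (p = P/D = 1.190056); state ← (V=0, rpm=0)
set_airspeed(39.5): V ← 39.5 m/s
throttle_to(2719): rpm ← 2719
adjust_airspeed(-8.38): V ← 39.5 -8.38 = 31.12 m/s
adjust_airspeed(+5.48): V ← 31.12 +5.48 = 36.6 m/s
adjust_throttle(+529): rpm ← 2719 +529 = 3248
adjust_airspeed(+12.83): V ← 36.6 +12.83 = 49.43 m/s
adjust_throttle(-108): rpm ← 3248 -108 = 3140
final state: V = 49.43 m/s, rpm = 3140 → n = rpm/60 = 52.333333 rev/s
target J* = 1.5528; solve J* = V/(n·D) for n: n = V/(J*·D) = 49.43/(1.5528 × 3.399) = 9.365348 rev/s
rpm = 60·n = 561.920885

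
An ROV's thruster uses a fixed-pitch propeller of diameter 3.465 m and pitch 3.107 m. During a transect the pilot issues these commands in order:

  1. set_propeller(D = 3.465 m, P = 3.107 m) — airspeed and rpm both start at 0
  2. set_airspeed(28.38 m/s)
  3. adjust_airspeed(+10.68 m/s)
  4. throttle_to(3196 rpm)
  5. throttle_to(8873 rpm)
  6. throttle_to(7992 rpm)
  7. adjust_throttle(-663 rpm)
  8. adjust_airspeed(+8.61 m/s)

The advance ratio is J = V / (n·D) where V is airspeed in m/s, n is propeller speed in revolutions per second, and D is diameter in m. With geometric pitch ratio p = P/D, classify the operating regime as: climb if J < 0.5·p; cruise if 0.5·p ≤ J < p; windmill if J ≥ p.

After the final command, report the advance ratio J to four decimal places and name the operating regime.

set_propeller: D = 3.465 m, P = 3.107 m (p = P/D = 0.896681); state ← (V=0, rpm=0)
set_airspeed(28.38): V ← 28.38 m/s
adjust_airspeed(+10.68): V ← 28.38 +10.68 = 39.06 m/s
throttle_to(3196): rpm ← 3196
throttle_to(8873): rpm ← 8873
throttle_to(7992): rpm ← 7992
adjust_throttle(-663): rpm ← 7992 -663 = 7329
adjust_airspeed(+8.61): V ← 39.06 +8.61 = 47.67 m/s
final state: V = 47.67 m/s, rpm = 7329 → n = rpm/60 = 122.150000 rev/s
J = V / (n·D) = 47.67 / (122.150000 × 3.465) = 0.112629
regime bands: climb J<0.4483 | cruise [0.4483, 0.8967) | windmill J≥0.8967
J = 0.1126 → climb

J = 0.1126, regime = climb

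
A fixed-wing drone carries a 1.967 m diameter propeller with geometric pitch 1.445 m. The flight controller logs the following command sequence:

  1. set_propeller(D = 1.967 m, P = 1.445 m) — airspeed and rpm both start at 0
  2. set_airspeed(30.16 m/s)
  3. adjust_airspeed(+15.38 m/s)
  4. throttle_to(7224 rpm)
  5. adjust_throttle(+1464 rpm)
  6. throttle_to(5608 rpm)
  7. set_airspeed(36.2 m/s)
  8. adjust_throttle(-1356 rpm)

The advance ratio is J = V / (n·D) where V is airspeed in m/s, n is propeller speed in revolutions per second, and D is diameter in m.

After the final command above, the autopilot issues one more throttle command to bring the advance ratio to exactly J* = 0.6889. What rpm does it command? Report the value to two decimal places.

set_propeller: D = 1.967 m, P = 1.445 m (p = P/D = 0.734621); state ← (V=0, rpm=0)
set_airspeed(30.16): V ← 30.16 m/s
adjust_airspeed(+15.38): V ← 30.16 +15.38 = 45.54 m/s
throttle_to(7224): rpm ← 7224
adjust_throttle(+1464): rpm ← 7224 +1464 = 8688
throttle_to(5608): rpm ← 5608
set_airspeed(36.2): V ← 36.2 m/s
adjust_throttle(-1356): rpm ← 5608 -1356 = 4252
final state: V = 36.2 m/s, rpm = 4252 → n = rpm/60 = 70.866667 rev/s
target J* = 0.6889; solve J* = V/(n·D) for n: n = V/(J*·D) = 36.2/(0.6889 × 1.967) = 26.714560 rev/s
rpm = 60·n = 1602.873601

rpm = 1602.87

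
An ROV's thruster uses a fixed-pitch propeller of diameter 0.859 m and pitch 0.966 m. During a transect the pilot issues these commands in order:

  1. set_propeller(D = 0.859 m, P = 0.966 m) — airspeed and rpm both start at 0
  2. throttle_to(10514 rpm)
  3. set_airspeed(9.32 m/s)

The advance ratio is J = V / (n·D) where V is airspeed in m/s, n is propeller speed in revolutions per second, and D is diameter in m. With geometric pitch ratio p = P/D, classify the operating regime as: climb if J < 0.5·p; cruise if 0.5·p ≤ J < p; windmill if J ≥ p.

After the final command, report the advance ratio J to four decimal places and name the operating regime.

J = 0.0619, regime = climb

set_propeller: D = 0.859 m, P = 0.966 m (p = P/D = 1.124563); state ← (V=0, rpm=0)
throttle_to(10514): rpm ← 10514
set_airspeed(9.32): V ← 9.32 m/s
final state: V = 9.32 m/s, rpm = 10514 → n = rpm/60 = 175.233333 rev/s
J = V / (n·D) = 9.32 / (175.233333 × 0.859) = 0.061916
regime bands: climb J<0.5623 | cruise [0.5623, 1.1246) | windmill J≥1.1246
J = 0.0619 → climb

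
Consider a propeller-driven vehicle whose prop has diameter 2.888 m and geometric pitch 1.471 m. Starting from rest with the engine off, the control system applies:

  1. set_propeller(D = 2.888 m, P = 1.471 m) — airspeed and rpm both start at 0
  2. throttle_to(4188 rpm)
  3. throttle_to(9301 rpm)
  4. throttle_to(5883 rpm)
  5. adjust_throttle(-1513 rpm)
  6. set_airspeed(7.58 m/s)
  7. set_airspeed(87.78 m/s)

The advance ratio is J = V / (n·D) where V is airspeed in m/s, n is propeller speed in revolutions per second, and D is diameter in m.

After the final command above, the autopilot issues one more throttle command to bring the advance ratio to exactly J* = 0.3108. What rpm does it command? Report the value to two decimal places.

set_propeller: D = 2.888 m, P = 1.471 m (p = P/D = 0.509349); state ← (V=0, rpm=0)
throttle_to(4188): rpm ← 4188
throttle_to(9301): rpm ← 9301
throttle_to(5883): rpm ← 5883
adjust_throttle(-1513): rpm ← 5883 -1513 = 4370
set_airspeed(7.58): V ← 7.58 m/s
set_airspeed(87.78): V ← 87.78 m/s
final state: V = 87.78 m/s, rpm = 4370 → n = rpm/60 = 72.833333 rev/s
target J* = 0.3108; solve J* = V/(n·D) for n: n = V/(J*·D) = 87.78/(0.3108 × 2.888) = 97.795164 rev/s
rpm = 60·n = 5867.709815

rpm = 5867.71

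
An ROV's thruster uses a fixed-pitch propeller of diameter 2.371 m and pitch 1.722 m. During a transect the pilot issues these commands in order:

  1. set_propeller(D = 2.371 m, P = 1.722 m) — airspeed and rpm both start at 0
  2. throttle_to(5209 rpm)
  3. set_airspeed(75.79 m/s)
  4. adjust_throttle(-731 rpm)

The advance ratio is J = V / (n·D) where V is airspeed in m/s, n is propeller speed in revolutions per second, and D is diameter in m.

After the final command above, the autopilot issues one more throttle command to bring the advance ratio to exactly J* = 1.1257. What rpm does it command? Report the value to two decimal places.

rpm = 1703.76

set_propeller: D = 2.371 m, P = 1.722 m (p = P/D = 0.726276); state ← (V=0, rpm=0)
throttle_to(5209): rpm ← 5209
set_airspeed(75.79): V ← 75.79 m/s
adjust_throttle(-731): rpm ← 5209 -731 = 4478
final state: V = 75.79 m/s, rpm = 4478 → n = rpm/60 = 74.633333 rev/s
target J* = 1.1257; solve J* = V/(n·D) for n: n = V/(J*·D) = 75.79/(1.1257 × 2.371) = 28.396034 rev/s
rpm = 60·n = 1703.762038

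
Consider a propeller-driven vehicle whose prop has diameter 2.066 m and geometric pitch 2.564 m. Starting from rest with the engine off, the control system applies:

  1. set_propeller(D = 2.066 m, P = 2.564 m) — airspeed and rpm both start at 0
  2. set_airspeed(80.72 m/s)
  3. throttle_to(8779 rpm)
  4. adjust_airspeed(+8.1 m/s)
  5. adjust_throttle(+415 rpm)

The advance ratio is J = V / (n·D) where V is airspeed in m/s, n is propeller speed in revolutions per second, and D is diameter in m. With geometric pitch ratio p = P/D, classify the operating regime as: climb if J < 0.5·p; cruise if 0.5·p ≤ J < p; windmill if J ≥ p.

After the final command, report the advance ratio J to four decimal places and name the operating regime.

J = 0.2806, regime = climb

set_propeller: D = 2.066 m, P = 2.564 m (p = P/D = 1.241045); state ← (V=0, rpm=0)
set_airspeed(80.72): V ← 80.72 m/s
throttle_to(8779): rpm ← 8779
adjust_airspeed(+8.1): V ← 80.72 +8.1 = 88.82 m/s
adjust_throttle(+415): rpm ← 8779 +415 = 9194
final state: V = 88.82 m/s, rpm = 9194 → n = rpm/60 = 153.233333 rev/s
J = V / (n·D) = 88.82 / (153.233333 × 2.066) = 0.280561
regime bands: climb J<0.6205 | cruise [0.6205, 1.2410) | windmill J≥1.2410
J = 0.2806 → climb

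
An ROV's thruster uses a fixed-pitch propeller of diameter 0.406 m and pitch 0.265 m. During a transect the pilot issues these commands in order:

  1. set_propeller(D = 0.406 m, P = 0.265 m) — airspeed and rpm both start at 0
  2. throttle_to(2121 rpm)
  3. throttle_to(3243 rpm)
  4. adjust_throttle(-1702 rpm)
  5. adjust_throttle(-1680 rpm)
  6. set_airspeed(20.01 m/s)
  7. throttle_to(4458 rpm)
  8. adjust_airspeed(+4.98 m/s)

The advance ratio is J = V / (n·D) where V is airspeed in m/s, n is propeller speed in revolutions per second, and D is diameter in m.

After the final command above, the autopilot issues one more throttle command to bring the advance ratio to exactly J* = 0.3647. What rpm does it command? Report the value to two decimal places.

rpm = 10126.41

set_propeller: D = 0.406 m, P = 0.265 m (p = P/D = 0.652709); state ← (V=0, rpm=0)
throttle_to(2121): rpm ← 2121
throttle_to(3243): rpm ← 3243
adjust_throttle(-1702): rpm ← 3243 -1702 = 1541
adjust_throttle(-1680): rpm ← 1541 -1680 = -139
set_airspeed(20.01): V ← 20.01 m/s
throttle_to(4458): rpm ← 4458
adjust_airspeed(+4.98): V ← 20.01 +4.98 = 24.99 m/s
final state: V = 24.99 m/s, rpm = 4458 → n = rpm/60 = 74.300000 rev/s
target J* = 0.3647; solve J* = V/(n·D) for n: n = V/(J*·D) = 24.99/(0.3647 × 0.406) = 168.773579 rev/s
rpm = 60·n = 10126.414720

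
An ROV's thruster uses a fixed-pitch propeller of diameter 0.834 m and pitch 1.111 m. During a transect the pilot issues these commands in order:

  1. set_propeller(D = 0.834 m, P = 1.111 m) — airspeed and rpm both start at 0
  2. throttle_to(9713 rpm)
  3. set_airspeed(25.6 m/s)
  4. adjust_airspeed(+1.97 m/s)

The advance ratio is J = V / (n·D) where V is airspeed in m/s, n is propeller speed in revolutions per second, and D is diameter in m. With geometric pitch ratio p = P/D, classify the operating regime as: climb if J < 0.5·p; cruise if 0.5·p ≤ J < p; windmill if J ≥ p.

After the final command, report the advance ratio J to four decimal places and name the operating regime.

J = 0.2042, regime = climb

set_propeller: D = 0.834 m, P = 1.111 m (p = P/D = 1.332134); state ← (V=0, rpm=0)
throttle_to(9713): rpm ← 9713
set_airspeed(25.6): V ← 25.6 m/s
adjust_airspeed(+1.97): V ← 25.6 +1.97 = 27.57 m/s
final state: V = 27.57 m/s, rpm = 9713 → n = rpm/60 = 161.883333 rev/s
J = V / (n·D) = 27.57 / (161.883333 × 0.834) = 0.204206
regime bands: climb J<0.6661 | cruise [0.6661, 1.3321) | windmill J≥1.3321
J = 0.2042 → climb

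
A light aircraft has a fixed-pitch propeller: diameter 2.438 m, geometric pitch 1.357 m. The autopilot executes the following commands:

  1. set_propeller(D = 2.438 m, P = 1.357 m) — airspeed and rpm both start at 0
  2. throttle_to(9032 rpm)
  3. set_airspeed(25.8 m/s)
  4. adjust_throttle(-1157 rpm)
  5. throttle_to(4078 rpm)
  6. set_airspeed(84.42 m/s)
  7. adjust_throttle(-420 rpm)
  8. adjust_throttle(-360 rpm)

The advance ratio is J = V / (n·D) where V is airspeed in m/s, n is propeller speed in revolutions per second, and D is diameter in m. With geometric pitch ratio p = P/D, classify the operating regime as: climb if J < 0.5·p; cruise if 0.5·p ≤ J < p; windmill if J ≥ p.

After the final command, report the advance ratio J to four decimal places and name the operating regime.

set_propeller: D = 2.438 m, P = 1.357 m (p = P/D = 0.556604); state ← (V=0, rpm=0)
throttle_to(9032): rpm ← 9032
set_airspeed(25.8): V ← 25.8 m/s
adjust_throttle(-1157): rpm ← 9032 -1157 = 7875
throttle_to(4078): rpm ← 4078
set_airspeed(84.42): V ← 84.42 m/s
adjust_throttle(-420): rpm ← 4078 -420 = 3658
adjust_throttle(-360): rpm ← 3658 -360 = 3298
final state: V = 84.42 m/s, rpm = 3298 → n = rpm/60 = 54.966667 rev/s
J = V / (n·D) = 84.42 / (54.966667 × 2.438) = 0.629959
regime bands: climb J<0.2783 | cruise [0.2783, 0.5566) | windmill J≥0.5566
J = 0.6300 → windmill

J = 0.6300, regime = windmill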